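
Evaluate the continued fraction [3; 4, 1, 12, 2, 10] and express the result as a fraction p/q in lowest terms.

a_0 = 3: 3/1
a_1 = 4: 13/4
a_2 = 1: 16/5
a_3 = 12: 205/64
a_4 = 2: 426/133
a_5 = 10: 4465/1394

4465/1394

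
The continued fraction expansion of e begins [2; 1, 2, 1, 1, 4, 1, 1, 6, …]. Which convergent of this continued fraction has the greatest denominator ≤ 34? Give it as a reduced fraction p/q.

87/32

a_0 = 2: 2/1  (≤ bound)
a_1 = 1: 3/1  (≤ bound)
a_2 = 2: 8/3  (≤ bound)
a_3 = 1: 11/4  (≤ bound)
a_4 = 1: 19/7  (≤ bound)
a_5 = 4: 87/32  (≤ bound)
a_6 = 1: 106/39  (> 34, stop)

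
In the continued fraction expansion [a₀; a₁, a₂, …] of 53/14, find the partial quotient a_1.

1

⌊53/14⌋ = 3, remainder 11
⌊14/11⌋ = 1, remainder 3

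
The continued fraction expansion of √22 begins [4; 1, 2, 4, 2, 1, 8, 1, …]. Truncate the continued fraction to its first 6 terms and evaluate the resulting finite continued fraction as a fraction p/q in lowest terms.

Start with 1.
2 + 1/(1/1) = 2 + 1/1 = 3/1
4 + 1/(3/1) = 4 + 1/3 = 13/3
2 + 1/(13/3) = 2 + 3/13 = 29/13
1 + 1/(29/13) = 1 + 13/29 = 42/29
4 + 1/(42/29) = 4 + 29/42 = 197/42

197/42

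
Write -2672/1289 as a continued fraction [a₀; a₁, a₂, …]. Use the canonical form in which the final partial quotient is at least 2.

⌊-2672/1289⌋ = -3, remainder 1195
⌊1289/1195⌋ = 1, remainder 94
⌊1195/94⌋ = 12, remainder 67
⌊94/67⌋ = 1, remainder 27
⌊67/27⌋ = 2, remainder 13
⌊27/13⌋ = 2, remainder 1
⌊13/1⌋ = 13, remainder 0

[-3; 1, 12, 1, 2, 2, 13]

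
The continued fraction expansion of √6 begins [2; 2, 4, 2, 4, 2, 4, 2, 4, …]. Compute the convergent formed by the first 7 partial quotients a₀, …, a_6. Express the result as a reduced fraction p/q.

Compute successive convergents:
a_0 = 2: 2/1
a_1 = 2: 5/2
a_2 = 4: 22/9
a_3 = 2: 49/20
a_4 = 4: 218/89
a_5 = 2: 485/198
a_6 = 4: 2158/881

2158/881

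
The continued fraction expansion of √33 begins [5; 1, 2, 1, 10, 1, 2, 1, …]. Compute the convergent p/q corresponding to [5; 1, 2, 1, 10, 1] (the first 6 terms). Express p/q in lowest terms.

Starting at the tail and folding back:
Start with 1.
10 + 1/(1/1) = 10 + 1/1 = 11/1
1 + 1/(11/1) = 1 + 1/11 = 12/11
2 + 1/(12/11) = 2 + 11/12 = 35/12
1 + 1/(35/12) = 1 + 12/35 = 47/35
5 + 1/(47/35) = 5 + 35/47 = 270/47

270/47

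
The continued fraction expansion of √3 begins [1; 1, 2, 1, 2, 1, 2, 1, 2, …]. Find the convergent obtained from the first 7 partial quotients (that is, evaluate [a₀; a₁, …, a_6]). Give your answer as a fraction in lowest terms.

71/41

Collapse the nested fraction from the inside out:
Start with 2.
1 + 1/(2/1) = 1 + 1/2 = 3/2
2 + 1/(3/2) = 2 + 2/3 = 8/3
1 + 1/(8/3) = 1 + 3/8 = 11/8
2 + 1/(11/8) = 2 + 8/11 = 30/11
1 + 1/(30/11) = 1 + 11/30 = 41/30
1 + 1/(41/30) = 1 + 30/41 = 71/41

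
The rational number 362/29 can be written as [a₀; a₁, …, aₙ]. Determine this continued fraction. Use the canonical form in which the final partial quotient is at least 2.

Run the Euclidean algorithm, recording each quotient:
⌊362/29⌋ = 12, remainder 14
⌊29/14⌋ = 2, remainder 1
⌊14/1⌋ = 14, remainder 0

[12; 2, 14]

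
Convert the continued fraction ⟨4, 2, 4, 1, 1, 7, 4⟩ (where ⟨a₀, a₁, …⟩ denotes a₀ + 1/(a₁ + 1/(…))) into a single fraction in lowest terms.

2777/624

a_0 = 4: 4/1
a_1 = 2: 9/2
a_2 = 4: 40/9
a_3 = 1: 49/11
a_4 = 1: 89/20
a_5 = 7: 672/151
a_6 = 4: 2777/624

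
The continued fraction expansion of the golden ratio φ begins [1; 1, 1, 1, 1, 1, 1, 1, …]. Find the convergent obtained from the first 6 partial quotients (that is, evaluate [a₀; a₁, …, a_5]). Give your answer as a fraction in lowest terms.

13/8

Start with 1.
1 + 1/(1/1) = 1 + 1/1 = 2/1
1 + 1/(2/1) = 1 + 1/2 = 3/2
1 + 1/(3/2) = 1 + 2/3 = 5/3
1 + 1/(5/3) = 1 + 3/5 = 8/5
1 + 1/(8/5) = 1 + 5/8 = 13/8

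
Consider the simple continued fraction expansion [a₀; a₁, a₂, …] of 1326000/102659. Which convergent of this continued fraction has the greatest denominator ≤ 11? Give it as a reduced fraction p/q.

a_0 = 12: 12/1  (≤ bound)
a_1 = 1: 13/1  (≤ bound)
a_2 = 10: 142/11  (≤ bound)
a_3 = 1: 155/12  (> 11, stop)

142/11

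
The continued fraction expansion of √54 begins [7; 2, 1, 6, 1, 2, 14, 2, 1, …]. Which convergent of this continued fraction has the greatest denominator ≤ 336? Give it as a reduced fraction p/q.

a_0 = 7: 7/1  (≤ bound)
a_1 = 2: 15/2  (≤ bound)
a_2 = 1: 22/3  (≤ bound)
a_3 = 6: 147/20  (≤ bound)
a_4 = 1: 169/23  (≤ bound)
a_5 = 2: 485/66  (≤ bound)
a_6 = 14: 6959/947  (> 336, stop)

485/66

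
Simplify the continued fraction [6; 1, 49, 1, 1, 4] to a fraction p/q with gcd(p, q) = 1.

3176/455

a_0 = 6: 6/1
a_1 = 1: 7/1
a_2 = 49: 349/50
a_3 = 1: 356/51
a_4 = 1: 705/101
a_5 = 4: 3176/455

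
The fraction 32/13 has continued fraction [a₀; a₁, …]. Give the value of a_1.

32 ÷ 13 → quotient 2, remainder 6
13 ÷ 6 → quotient 2, remainder 1

2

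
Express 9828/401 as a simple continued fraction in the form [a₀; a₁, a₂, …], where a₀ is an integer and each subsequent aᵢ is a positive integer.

[24; 1, 1, 28, 7]

⌊9828/401⌋ = 24, remainder 204
⌊401/204⌋ = 1, remainder 197
⌊204/197⌋ = 1, remainder 7
⌊197/7⌋ = 28, remainder 1
⌊7/1⌋ = 7, remainder 0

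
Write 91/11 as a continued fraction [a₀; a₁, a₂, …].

Repeatedly divide and take the remainder:
91 = 8·11 + 3, so a_0 = 8
11 = 3·3 + 2, so a_1 = 3
3 = 1·2 + 1, so a_2 = 1
2 = 2·1 + 0, so a_3 = 2

[8; 3, 1, 2]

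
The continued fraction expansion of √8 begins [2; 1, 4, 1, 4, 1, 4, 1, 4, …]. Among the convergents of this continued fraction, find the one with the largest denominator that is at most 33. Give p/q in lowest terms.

List convergents until the denominator exceeds the bound:
a_0 = 2: 2/1  (≤ bound)
a_1 = 1: 3/1  (≤ bound)
a_2 = 4: 14/5  (≤ bound)
a_3 = 1: 17/6  (≤ bound)
a_4 = 4: 82/29  (≤ bound)
a_5 = 1: 99/35  (> 33, stop)

82/29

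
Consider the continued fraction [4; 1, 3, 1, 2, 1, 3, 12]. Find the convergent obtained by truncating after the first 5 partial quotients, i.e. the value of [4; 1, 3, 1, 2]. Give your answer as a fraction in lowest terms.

a_0 = 4: 4/1
a_1 = 1: 5/1
a_2 = 3: 19/4
a_3 = 1: 24/5
a_4 = 2: 67/14

67/14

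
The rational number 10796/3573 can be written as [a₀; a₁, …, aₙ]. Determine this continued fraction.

[3; 46, 2, 2, 15]

Run the Euclidean algorithm, recording each quotient:
10796 ÷ 3573 → quotient 3, remainder 77
3573 ÷ 77 → quotient 46, remainder 31
77 ÷ 31 → quotient 2, remainder 15
31 ÷ 15 → quotient 2, remainder 1
15 ÷ 1 → quotient 15, remainder 0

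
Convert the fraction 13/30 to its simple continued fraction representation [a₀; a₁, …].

[0; 2, 3, 4]

Apply division with remainder until the remainder is 0:
⌊13/30⌋ = 0, remainder 13
⌊30/13⌋ = 2, remainder 4
⌊13/4⌋ = 3, remainder 1
⌊4/1⌋ = 4, remainder 0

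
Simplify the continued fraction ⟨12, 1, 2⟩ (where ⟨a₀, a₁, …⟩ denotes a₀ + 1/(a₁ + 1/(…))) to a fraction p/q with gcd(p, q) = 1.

a_0 = 12: 12/1
a_1 = 1: 13/1
a_2 = 2: 38/3

38/3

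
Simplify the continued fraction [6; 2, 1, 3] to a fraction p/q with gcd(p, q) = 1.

Starting at the tail and folding back:
Start with 3.
1 + 1/(3/1) = 1 + 1/3 = 4/3
2 + 1/(4/3) = 2 + 3/4 = 11/4
6 + 1/(11/4) = 6 + 4/11 = 70/11

70/11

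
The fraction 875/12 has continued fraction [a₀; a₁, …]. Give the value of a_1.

875 = 72·12 + 11, so a_0 = 72
12 = 1·11 + 1, so a_1 = 1

1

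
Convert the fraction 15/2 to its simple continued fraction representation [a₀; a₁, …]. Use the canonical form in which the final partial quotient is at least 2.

Run the Euclidean algorithm, recording each quotient:
⌊15/2⌋ = 7, remainder 1
⌊2/1⌋ = 2, remainder 0

[7; 2]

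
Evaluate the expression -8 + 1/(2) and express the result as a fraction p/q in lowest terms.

a_0 = -8: -8/1
a_1 = 2: -15/2

-15/2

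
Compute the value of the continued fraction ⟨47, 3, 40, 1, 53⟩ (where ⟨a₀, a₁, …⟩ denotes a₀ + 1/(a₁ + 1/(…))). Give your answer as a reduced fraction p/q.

316784/6693

Start with 53.
1 + 1/(53/1) = 1 + 1/53 = 54/53
40 + 1/(54/53) = 40 + 53/54 = 2213/54
3 + 1/(2213/54) = 3 + 54/2213 = 6693/2213
47 + 1/(6693/2213) = 47 + 2213/6693 = 316784/6693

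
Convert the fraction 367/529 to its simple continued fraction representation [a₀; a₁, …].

[0; 1, 2, 3, 1, 3, 3, 3]

367 = 0·529 + 367, so a_0 = 0
529 = 1·367 + 162, so a_1 = 1
367 = 2·162 + 43, so a_2 = 2
162 = 3·43 + 33, so a_3 = 3
43 = 1·33 + 10, so a_4 = 1
33 = 3·10 + 3, so a_5 = 3
10 = 3·3 + 1, so a_6 = 3
3 = 3·1 + 0, so a_7 = 3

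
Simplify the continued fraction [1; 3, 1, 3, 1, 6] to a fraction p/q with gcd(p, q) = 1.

163/129

Start with 6.
1 + 1/(6/1) = 1 + 1/6 = 7/6
3 + 1/(7/6) = 3 + 6/7 = 27/7
1 + 1/(27/7) = 1 + 7/27 = 34/27
3 + 1/(34/27) = 3 + 27/34 = 129/34
1 + 1/(129/34) = 1 + 34/129 = 163/129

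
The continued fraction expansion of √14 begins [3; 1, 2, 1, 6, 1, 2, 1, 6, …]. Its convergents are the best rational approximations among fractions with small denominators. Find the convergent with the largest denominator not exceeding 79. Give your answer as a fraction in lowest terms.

a_0 = 3: 3/1  (≤ bound)
a_1 = 1: 4/1  (≤ bound)
a_2 = 2: 11/3  (≤ bound)
a_3 = 1: 15/4  (≤ bound)
a_4 = 6: 101/27  (≤ bound)
a_5 = 1: 116/31  (≤ bound)
a_6 = 2: 333/89  (> 79, stop)

116/31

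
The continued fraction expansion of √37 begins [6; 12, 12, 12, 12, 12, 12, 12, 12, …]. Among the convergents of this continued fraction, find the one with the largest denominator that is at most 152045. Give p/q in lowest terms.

a_0 = 6: 6/1  (≤ bound)
a_1 = 12: 73/12  (≤ bound)
a_2 = 12: 882/145  (≤ bound)
a_3 = 12: 10657/1752  (≤ bound)
a_4 = 12: 128766/21169  (≤ bound)
a_5 = 12: 1555849/255780  (> 152045, stop)

128766/21169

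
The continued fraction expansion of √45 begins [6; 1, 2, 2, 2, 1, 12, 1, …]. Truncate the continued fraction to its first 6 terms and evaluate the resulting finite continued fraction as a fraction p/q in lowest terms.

Start with 1.
2 + 1/(1/1) = 2 + 1/1 = 3/1
2 + 1/(3/1) = 2 + 1/3 = 7/3
2 + 1/(7/3) = 2 + 3/7 = 17/7
1 + 1/(17/7) = 1 + 7/17 = 24/17
6 + 1/(24/17) = 6 + 17/24 = 161/24

161/24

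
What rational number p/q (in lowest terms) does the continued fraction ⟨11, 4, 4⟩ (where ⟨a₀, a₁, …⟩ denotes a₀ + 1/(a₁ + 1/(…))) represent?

191/17

Start with 4.
4 + 1/(4/1) = 4 + 1/4 = 17/4
11 + 1/(17/4) = 11 + 4/17 = 191/17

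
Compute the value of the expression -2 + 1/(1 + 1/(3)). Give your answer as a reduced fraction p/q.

-5/4

Start with 3.
1 + 1/(3/1) = 1 + 1/3 = 4/3
-2 + 1/(4/3) = -2 + 3/4 = -5/4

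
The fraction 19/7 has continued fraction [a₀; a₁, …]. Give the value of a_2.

Apply division with remainder until the remainder is 0:
19 = 2·7 + 5, so a_0 = 2
7 = 1·5 + 2, so a_1 = 1
5 = 2·2 + 1, so a_2 = 2

2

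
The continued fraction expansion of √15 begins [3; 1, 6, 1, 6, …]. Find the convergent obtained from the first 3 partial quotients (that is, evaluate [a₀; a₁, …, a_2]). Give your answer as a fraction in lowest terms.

27/7

Build up convergents one term at a time:
a_0 = 3: 3/1
a_1 = 1: 4/1
a_2 = 6: 27/7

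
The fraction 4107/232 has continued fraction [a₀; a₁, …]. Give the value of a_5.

4107 = 17·232 + 163, so a_0 = 17
232 = 1·163 + 69, so a_1 = 1
163 = 2·69 + 25, so a_2 = 2
69 = 2·25 + 19, so a_3 = 2
25 = 1·19 + 6, so a_4 = 1
19 = 3·6 + 1, so a_5 = 3

3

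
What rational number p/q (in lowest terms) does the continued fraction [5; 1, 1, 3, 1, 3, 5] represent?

995/179

Start with 5.
3 + 1/(5/1) = 3 + 1/5 = 16/5
1 + 1/(16/5) = 1 + 5/16 = 21/16
3 + 1/(21/16) = 3 + 16/21 = 79/21
1 + 1/(79/21) = 1 + 21/79 = 100/79
1 + 1/(100/79) = 1 + 79/100 = 179/100
5 + 1/(179/100) = 5 + 100/179 = 995/179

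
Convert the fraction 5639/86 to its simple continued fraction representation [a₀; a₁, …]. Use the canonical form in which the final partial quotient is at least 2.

[65; 1, 1, 3, 12]

⌊5639/86⌋ = 65, remainder 49
⌊86/49⌋ = 1, remainder 37
⌊49/37⌋ = 1, remainder 12
⌊37/12⌋ = 3, remainder 1
⌊12/1⌋ = 12, remainder 0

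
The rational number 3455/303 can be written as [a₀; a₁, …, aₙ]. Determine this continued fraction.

[11; 2, 2, 14, 1, 3]

3455 = 11·303 + 122, so a_0 = 11
303 = 2·122 + 59, so a_1 = 2
122 = 2·59 + 4, so a_2 = 2
59 = 14·4 + 3, so a_3 = 14
4 = 1·3 + 1, so a_4 = 1
3 = 3·1 + 0, so a_5 = 3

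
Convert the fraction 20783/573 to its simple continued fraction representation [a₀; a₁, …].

[36; 3, 1, 2, 3, 2, 1, 4]

20783 ÷ 573 → quotient 36, remainder 155
573 ÷ 155 → quotient 3, remainder 108
155 ÷ 108 → quotient 1, remainder 47
108 ÷ 47 → quotient 2, remainder 14
47 ÷ 14 → quotient 3, remainder 5
14 ÷ 5 → quotient 2, remainder 4
5 ÷ 4 → quotient 1, remainder 1
4 ÷ 1 → quotient 4, remainder 0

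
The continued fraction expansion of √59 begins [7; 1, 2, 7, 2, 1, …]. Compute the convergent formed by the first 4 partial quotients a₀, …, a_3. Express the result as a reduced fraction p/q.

Compute successive convergents:
a_0 = 7: 7/1
a_1 = 1: 8/1
a_2 = 2: 23/3
a_3 = 7: 169/22

169/22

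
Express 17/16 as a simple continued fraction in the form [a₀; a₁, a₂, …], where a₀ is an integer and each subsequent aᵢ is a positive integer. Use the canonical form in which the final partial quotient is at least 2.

17 = 1·16 + 1, so a_0 = 1
16 = 16·1 + 0, so a_1 = 16

[1; 16]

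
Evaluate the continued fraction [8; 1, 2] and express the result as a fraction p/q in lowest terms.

26/3

Collapse the nested fraction from the inside out:
Start with 2.
1 + 1/(2/1) = 1 + 1/2 = 3/2
8 + 1/(3/2) = 8 + 2/3 = 26/3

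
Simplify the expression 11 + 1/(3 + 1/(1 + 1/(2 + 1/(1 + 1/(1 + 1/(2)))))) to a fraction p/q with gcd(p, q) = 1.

a_0 = 11: 11/1
a_1 = 3: 34/3
a_2 = 1: 45/4
a_3 = 2: 124/11
a_4 = 1: 169/15
a_5 = 1: 293/26
a_6 = 2: 755/67

755/67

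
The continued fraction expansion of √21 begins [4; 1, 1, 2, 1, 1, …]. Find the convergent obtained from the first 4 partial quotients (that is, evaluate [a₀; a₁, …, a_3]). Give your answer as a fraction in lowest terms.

Compute successive convergents:
a_0 = 4: 4/1
a_1 = 1: 5/1
a_2 = 1: 9/2
a_3 = 2: 23/5

23/5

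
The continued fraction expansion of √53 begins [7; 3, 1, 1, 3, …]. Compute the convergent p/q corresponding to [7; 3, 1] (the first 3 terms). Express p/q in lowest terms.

Starting at the tail and folding back:
Start with 1.
3 + 1/(1/1) = 3 + 1/1 = 4/1
7 + 1/(4/1) = 7 + 1/4 = 29/4

29/4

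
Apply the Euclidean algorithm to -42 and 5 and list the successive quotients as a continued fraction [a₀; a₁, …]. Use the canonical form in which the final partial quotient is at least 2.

⌊-42/5⌋ = -9, remainder 3
⌊5/3⌋ = 1, remainder 2
⌊3/2⌋ = 1, remainder 1
⌊2/1⌋ = 2, remainder 0

[-9; 1, 1, 2]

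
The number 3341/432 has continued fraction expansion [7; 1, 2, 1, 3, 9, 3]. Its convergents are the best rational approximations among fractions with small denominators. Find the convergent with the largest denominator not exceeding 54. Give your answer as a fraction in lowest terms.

a_0 = 7: 7/1  (≤ bound)
a_1 = 1: 8/1  (≤ bound)
a_2 = 2: 23/3  (≤ bound)
a_3 = 1: 31/4  (≤ bound)
a_4 = 3: 116/15  (≤ bound)
a_5 = 9: 1075/139  (> 54, stop)

116/15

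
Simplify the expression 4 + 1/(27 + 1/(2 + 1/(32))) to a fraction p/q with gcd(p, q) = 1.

a_0 = 4: 4/1
a_1 = 27: 109/27
a_2 = 2: 222/55
a_3 = 32: 7213/1787

7213/1787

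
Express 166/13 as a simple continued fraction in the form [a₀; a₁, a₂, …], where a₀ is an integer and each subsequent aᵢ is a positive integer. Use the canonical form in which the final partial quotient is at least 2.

166 = 12·13 + 10, so a_0 = 12
13 = 1·10 + 3, so a_1 = 1
10 = 3·3 + 1, so a_2 = 3
3 = 3·1 + 0, so a_3 = 3

[12; 1, 3, 3]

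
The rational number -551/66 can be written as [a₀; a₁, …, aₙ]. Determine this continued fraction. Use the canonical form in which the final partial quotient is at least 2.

[-9; 1, 1, 1, 6, 1, 2]

Repeatedly divide and take the remainder:
⌊-551/66⌋ = -9, remainder 43
⌊66/43⌋ = 1, remainder 23
⌊43/23⌋ = 1, remainder 20
⌊23/20⌋ = 1, remainder 3
⌊20/3⌋ = 6, remainder 2
⌊3/2⌋ = 1, remainder 1
⌊2/1⌋ = 2, remainder 0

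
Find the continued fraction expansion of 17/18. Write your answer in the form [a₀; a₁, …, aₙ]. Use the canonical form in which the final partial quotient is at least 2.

[0; 1, 17]

Repeatedly divide and take the remainder:
17 ÷ 18 → quotient 0, remainder 17
18 ÷ 17 → quotient 1, remainder 1
17 ÷ 1 → quotient 17, remainder 0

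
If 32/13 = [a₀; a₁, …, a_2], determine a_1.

32 = 2·13 + 6, so a_0 = 2
13 = 2·6 + 1, so a_1 = 2

2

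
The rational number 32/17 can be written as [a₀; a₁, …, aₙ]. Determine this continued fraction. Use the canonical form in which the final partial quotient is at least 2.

⌊32/17⌋ = 1, remainder 15
⌊17/15⌋ = 1, remainder 2
⌊15/2⌋ = 7, remainder 1
⌊2/1⌋ = 2, remainder 0

[1; 1, 7, 2]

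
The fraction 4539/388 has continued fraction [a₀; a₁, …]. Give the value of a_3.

3

Repeatedly divide and take the remainder:
⌊4539/388⌋ = 11, remainder 271
⌊388/271⌋ = 1, remainder 117
⌊271/117⌋ = 2, remainder 37
⌊117/37⌋ = 3, remainder 6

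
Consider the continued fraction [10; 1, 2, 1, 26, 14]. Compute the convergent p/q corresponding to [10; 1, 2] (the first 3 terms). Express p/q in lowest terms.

Start with 2.
1 + 1/(2/1) = 1 + 1/2 = 3/2
10 + 1/(3/2) = 10 + 2/3 = 32/3

32/3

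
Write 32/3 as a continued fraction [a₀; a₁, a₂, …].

32 = 10·3 + 2, so a_0 = 10
3 = 1·2 + 1, so a_1 = 1
2 = 2·1 + 0, so a_2 = 2

[10; 1, 2]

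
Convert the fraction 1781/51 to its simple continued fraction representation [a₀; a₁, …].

1781 = 34·51 + 47, so a_0 = 34
51 = 1·47 + 4, so a_1 = 1
47 = 11·4 + 3, so a_2 = 11
4 = 1·3 + 1, so a_3 = 1
3 = 3·1 + 0, so a_4 = 3

[34; 1, 11, 1, 3]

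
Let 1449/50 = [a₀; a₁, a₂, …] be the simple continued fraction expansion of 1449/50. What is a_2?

Apply division with remainder until the remainder is 0:
1449 = 28·50 + 49, so a_0 = 28
50 = 1·49 + 1, so a_1 = 1
49 = 49·1 + 0, so a_2 = 49

49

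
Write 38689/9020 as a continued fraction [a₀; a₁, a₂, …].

[4; 3, 2, 5, 2, 1, 6, 11]

Run the Euclidean algorithm, recording each quotient:
38689 = 4·9020 + 2609, so a_0 = 4
9020 = 3·2609 + 1193, so a_1 = 3
2609 = 2·1193 + 223, so a_2 = 2
1193 = 5·223 + 78, so a_3 = 5
223 = 2·78 + 67, so a_4 = 2
78 = 1·67 + 11, so a_5 = 1
67 = 6·11 + 1, so a_6 = 6
11 = 11·1 + 0, so a_7 = 11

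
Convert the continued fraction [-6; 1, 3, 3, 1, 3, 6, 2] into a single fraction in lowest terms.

-4533/866

Compute successive convergents:
a_0 = -6: -6/1
a_1 = 1: -5/1
a_2 = 3: -21/4
a_3 = 3: -68/13
a_4 = 1: -89/17
a_5 = 3: -335/64
a_6 = 6: -2099/401
a_7 = 2: -4533/866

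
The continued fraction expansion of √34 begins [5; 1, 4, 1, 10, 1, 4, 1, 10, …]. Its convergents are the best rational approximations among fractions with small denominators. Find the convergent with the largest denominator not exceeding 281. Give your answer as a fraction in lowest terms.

a_0 = 5: 5/1  (≤ bound)
a_1 = 1: 6/1  (≤ bound)
a_2 = 4: 29/5  (≤ bound)
a_3 = 1: 35/6  (≤ bound)
a_4 = 10: 379/65  (≤ bound)
a_5 = 1: 414/71  (≤ bound)
a_6 = 4: 2035/349  (> 281, stop)

414/71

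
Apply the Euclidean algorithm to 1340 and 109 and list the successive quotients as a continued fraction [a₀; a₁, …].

[12; 3, 2, 2, 6]

⌊1340/109⌋ = 12, remainder 32
⌊109/32⌋ = 3, remainder 13
⌊32/13⌋ = 2, remainder 6
⌊13/6⌋ = 2, remainder 1
⌊6/1⌋ = 6, remainder 0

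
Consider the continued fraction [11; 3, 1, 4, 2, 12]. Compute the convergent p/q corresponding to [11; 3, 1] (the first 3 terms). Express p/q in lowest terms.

a_0 = 11: 11/1
a_1 = 3: 34/3
a_2 = 1: 45/4

45/4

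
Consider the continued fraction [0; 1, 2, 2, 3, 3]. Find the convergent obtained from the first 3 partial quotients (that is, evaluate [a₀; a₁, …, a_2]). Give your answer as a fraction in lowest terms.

Start with 2.
1 + 1/(2/1) = 1 + 1/2 = 3/2
0 + 1/(3/2) = 0 + 2/3 = 2/3

2/3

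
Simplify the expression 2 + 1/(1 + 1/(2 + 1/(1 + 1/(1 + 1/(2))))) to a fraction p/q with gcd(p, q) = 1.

49/18

Collapse the nested fraction from the inside out:
Start with 2.
1 + 1/(2/1) = 1 + 1/2 = 3/2
1 + 1/(3/2) = 1 + 2/3 = 5/3
2 + 1/(5/3) = 2 + 3/5 = 13/5
1 + 1/(13/5) = 1 + 5/13 = 18/13
2 + 1/(18/13) = 2 + 13/18 = 49/18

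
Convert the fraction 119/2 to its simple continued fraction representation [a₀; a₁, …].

[59; 2]

Repeatedly divide and take the remainder:
119 = 59·2 + 1, so a_0 = 59
2 = 2·1 + 0, so a_1 = 2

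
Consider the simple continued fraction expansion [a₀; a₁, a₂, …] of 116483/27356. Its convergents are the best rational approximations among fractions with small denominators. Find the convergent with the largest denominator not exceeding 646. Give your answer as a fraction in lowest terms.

a_0 = 4: 4/1  (≤ bound)
a_1 = 3: 13/3  (≤ bound)
a_2 = 1: 17/4  (≤ bound)
a_3 = 7: 132/31  (≤ bound)
a_4 = 46: 6089/1430  (> 646, stop)

132/31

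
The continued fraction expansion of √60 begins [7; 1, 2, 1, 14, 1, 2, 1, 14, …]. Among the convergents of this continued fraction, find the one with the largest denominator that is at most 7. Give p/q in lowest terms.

List convergents until the denominator exceeds the bound:
a_0 = 7: 7/1  (≤ bound)
a_1 = 1: 8/1  (≤ bound)
a_2 = 2: 23/3  (≤ bound)
a_3 = 1: 31/4  (≤ bound)
a_4 = 14: 457/59  (> 7, stop)

31/4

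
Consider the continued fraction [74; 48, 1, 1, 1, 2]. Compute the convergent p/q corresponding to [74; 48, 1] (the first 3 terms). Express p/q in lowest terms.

3627/49

Build up convergents one term at a time:
a_0 = 74: 74/1
a_1 = 48: 3553/48
a_2 = 1: 3627/49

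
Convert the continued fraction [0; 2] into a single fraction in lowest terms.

1/2

Start with 2.
0 + 1/(2/1) = 0 + 1/2 = 1/2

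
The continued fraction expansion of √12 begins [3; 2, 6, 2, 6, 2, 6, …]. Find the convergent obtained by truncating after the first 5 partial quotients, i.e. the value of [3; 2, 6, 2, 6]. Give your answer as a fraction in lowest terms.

627/181

Starting at the tail and folding back:
Start with 6.
2 + 1/(6/1) = 2 + 1/6 = 13/6
6 + 1/(13/6) = 6 + 6/13 = 84/13
2 + 1/(84/13) = 2 + 13/84 = 181/84
3 + 1/(181/84) = 3 + 84/181 = 627/181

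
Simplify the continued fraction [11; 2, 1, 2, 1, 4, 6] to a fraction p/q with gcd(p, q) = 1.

3671/323

Collapse the nested fraction from the inside out:
Start with 6.
4 + 1/(6/1) = 4 + 1/6 = 25/6
1 + 1/(25/6) = 1 + 6/25 = 31/25
2 + 1/(31/25) = 2 + 25/31 = 87/31
1 + 1/(87/31) = 1 + 31/87 = 118/87
2 + 1/(118/87) = 2 + 87/118 = 323/118
11 + 1/(323/118) = 11 + 118/323 = 3671/323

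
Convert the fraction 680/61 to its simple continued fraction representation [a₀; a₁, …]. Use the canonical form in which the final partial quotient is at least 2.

[11; 6, 1, 3, 2]

Apply division with remainder until the remainder is 0:
680 = 11·61 + 9, so a_0 = 11
61 = 6·9 + 7, so a_1 = 6
9 = 1·7 + 2, so a_2 = 1
7 = 3·2 + 1, so a_3 = 3
2 = 2·1 + 0, so a_4 = 2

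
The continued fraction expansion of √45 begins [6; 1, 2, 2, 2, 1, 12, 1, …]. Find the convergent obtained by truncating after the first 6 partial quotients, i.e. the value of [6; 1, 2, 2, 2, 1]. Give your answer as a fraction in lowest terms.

161/24

Start with 1.
2 + 1/(1/1) = 2 + 1/1 = 3/1
2 + 1/(3/1) = 2 + 1/3 = 7/3
2 + 1/(7/3) = 2 + 3/7 = 17/7
1 + 1/(17/7) = 1 + 7/17 = 24/17
6 + 1/(24/17) = 6 + 17/24 = 161/24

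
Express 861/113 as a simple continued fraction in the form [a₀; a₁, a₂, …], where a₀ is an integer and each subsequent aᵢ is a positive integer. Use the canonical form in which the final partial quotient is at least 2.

[7; 1, 1, 1, 1, 1, 2, 5]

861 ÷ 113 → quotient 7, remainder 70
113 ÷ 70 → quotient 1, remainder 43
70 ÷ 43 → quotient 1, remainder 27
43 ÷ 27 → quotient 1, remainder 16
27 ÷ 16 → quotient 1, remainder 11
16 ÷ 11 → quotient 1, remainder 5
11 ÷ 5 → quotient 2, remainder 1
5 ÷ 1 → quotient 5, remainder 0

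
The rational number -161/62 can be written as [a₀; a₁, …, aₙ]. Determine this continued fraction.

[-3; 2, 2, 12]

Apply division with remainder until the remainder is 0:
-161 ÷ 62 → quotient -3, remainder 25
62 ÷ 25 → quotient 2, remainder 12
25 ÷ 12 → quotient 2, remainder 1
12 ÷ 1 → quotient 12, remainder 0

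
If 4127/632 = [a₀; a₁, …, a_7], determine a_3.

⌊4127/632⌋ = 6, remainder 335
⌊632/335⌋ = 1, remainder 297
⌊335/297⌋ = 1, remainder 38
⌊297/38⌋ = 7, remainder 31

7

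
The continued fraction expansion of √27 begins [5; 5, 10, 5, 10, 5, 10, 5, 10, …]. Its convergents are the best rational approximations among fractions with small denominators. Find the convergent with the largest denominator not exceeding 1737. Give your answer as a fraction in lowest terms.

1351/260

a_0 = 5: 5/1  (≤ bound)
a_1 = 5: 26/5  (≤ bound)
a_2 = 10: 265/51  (≤ bound)
a_3 = 5: 1351/260  (≤ bound)
a_4 = 10: 13775/2651  (> 1737, stop)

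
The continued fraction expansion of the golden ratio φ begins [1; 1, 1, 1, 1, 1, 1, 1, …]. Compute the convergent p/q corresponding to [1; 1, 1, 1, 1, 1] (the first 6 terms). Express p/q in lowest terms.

13/8

Starting at the tail and folding back:
Start with 1.
1 + 1/(1/1) = 1 + 1/1 = 2/1
1 + 1/(2/1) = 1 + 1/2 = 3/2
1 + 1/(3/2) = 1 + 2/3 = 5/3
1 + 1/(5/3) = 1 + 3/5 = 8/5
1 + 1/(8/5) = 1 + 5/8 = 13/8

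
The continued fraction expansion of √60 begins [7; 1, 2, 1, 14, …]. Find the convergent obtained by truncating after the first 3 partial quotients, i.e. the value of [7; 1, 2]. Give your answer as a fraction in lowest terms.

23/3

a_0 = 7: 7/1
a_1 = 1: 8/1
a_2 = 2: 23/3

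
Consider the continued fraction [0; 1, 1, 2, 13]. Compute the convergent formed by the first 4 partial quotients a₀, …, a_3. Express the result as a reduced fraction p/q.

3/5

Starting at the tail and folding back:
Start with 2.
1 + 1/(2/1) = 1 + 1/2 = 3/2
1 + 1/(3/2) = 1 + 2/3 = 5/3
0 + 1/(5/3) = 0 + 3/5 = 3/5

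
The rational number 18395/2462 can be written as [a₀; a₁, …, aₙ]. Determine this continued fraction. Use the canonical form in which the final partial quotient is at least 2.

[7; 2, 8, 3, 2, 2, 2, 3]

Run the Euclidean algorithm, recording each quotient:
⌊18395/2462⌋ = 7, remainder 1161
⌊2462/1161⌋ = 2, remainder 140
⌊1161/140⌋ = 8, remainder 41
⌊140/41⌋ = 3, remainder 17
⌊41/17⌋ = 2, remainder 7
⌊17/7⌋ = 2, remainder 3
⌊7/3⌋ = 2, remainder 1
⌊3/1⌋ = 3, remainder 0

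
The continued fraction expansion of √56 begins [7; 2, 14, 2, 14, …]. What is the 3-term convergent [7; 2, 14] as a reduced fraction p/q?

Compute successive convergents:
a_0 = 7: 7/1
a_1 = 2: 15/2
a_2 = 14: 217/29

217/29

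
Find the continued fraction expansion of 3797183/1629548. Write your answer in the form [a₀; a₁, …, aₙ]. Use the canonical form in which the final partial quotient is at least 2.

[2; 3, 35, 5, 39, 1, 1, 38]

Repeatedly divide and take the remainder:
⌊3797183/1629548⌋ = 2, remainder 538087
⌊1629548/538087⌋ = 3, remainder 15287
⌊538087/15287⌋ = 35, remainder 3042
⌊15287/3042⌋ = 5, remainder 77
⌊3042/77⌋ = 39, remainder 39
⌊77/39⌋ = 1, remainder 38
⌊39/38⌋ = 1, remainder 1
⌊38/1⌋ = 38, remainder 0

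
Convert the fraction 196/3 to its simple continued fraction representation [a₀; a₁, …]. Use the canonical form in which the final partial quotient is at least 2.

196 = 65·3 + 1, so a_0 = 65
3 = 3·1 + 0, so a_1 = 3

[65; 3]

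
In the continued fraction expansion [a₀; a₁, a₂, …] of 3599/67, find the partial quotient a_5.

⌊3599/67⌋ = 53, remainder 48
⌊67/48⌋ = 1, remainder 19
⌊48/19⌋ = 2, remainder 10
⌊19/10⌋ = 1, remainder 9
⌊10/9⌋ = 1, remainder 1
⌊9/1⌋ = 9, remainder 0

9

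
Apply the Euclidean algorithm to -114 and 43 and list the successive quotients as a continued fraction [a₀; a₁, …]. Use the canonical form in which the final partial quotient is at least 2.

Repeatedly divide and take the remainder:
-114 = -3·43 + 15, so a_0 = -3
43 = 2·15 + 13, so a_1 = 2
15 = 1·13 + 2, so a_2 = 1
13 = 6·2 + 1, so a_3 = 6
2 = 2·1 + 0, so a_4 = 2

[-3; 2, 1, 6, 2]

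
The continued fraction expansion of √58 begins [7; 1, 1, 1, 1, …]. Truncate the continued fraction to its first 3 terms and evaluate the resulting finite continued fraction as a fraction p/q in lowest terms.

Start with 1.
1 + 1/(1/1) = 1 + 1/1 = 2/1
7 + 1/(2/1) = 7 + 1/2 = 15/2

15/2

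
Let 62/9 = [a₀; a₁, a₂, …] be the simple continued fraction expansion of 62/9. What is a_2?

8

62 ÷ 9 → quotient 6, remainder 8
9 ÷ 8 → quotient 1, remainder 1
8 ÷ 1 → quotient 8, remainder 0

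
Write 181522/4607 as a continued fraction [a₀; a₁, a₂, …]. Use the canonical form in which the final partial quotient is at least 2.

[39; 2, 2, 29, 3, 10]

181522 = 39·4607 + 1849, so a_0 = 39
4607 = 2·1849 + 909, so a_1 = 2
1849 = 2·909 + 31, so a_2 = 2
909 = 29·31 + 10, so a_3 = 29
31 = 3·10 + 1, so a_4 = 3
10 = 10·1 + 0, so a_5 = 10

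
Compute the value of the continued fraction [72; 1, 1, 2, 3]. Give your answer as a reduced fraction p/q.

1234/17

a_0 = 72: 72/1
a_1 = 1: 73/1
a_2 = 1: 145/2
a_3 = 2: 363/5
a_4 = 3: 1234/17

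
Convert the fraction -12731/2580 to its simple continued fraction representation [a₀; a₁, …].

Apply division with remainder until the remainder is 0:
-12731 = -5·2580 + 169, so a_0 = -5
2580 = 15·169 + 45, so a_1 = 15
169 = 3·45 + 34, so a_2 = 3
45 = 1·34 + 11, so a_3 = 1
34 = 3·11 + 1, so a_4 = 3
11 = 11·1 + 0, so a_5 = 11

[-5; 15, 3, 1, 3, 11]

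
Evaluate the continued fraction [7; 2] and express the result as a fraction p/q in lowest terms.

Collapse the nested fraction from the inside out:
Start with 2.
7 + 1/(2/1) = 7 + 1/2 = 15/2

15/2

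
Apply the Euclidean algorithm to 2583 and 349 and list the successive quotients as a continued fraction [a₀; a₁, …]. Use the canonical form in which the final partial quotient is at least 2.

[7; 2, 2, 34, 2]

2583 ÷ 349 → quotient 7, remainder 140
349 ÷ 140 → quotient 2, remainder 69
140 ÷ 69 → quotient 2, remainder 2
69 ÷ 2 → quotient 34, remainder 1
2 ÷ 1 → quotient 2, remainder 0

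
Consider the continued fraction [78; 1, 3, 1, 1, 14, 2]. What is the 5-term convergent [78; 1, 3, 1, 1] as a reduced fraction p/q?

Start with 1.
1 + 1/(1/1) = 1 + 1/1 = 2/1
3 + 1/(2/1) = 3 + 1/2 = 7/2
1 + 1/(7/2) = 1 + 2/7 = 9/7
78 + 1/(9/7) = 78 + 7/9 = 709/9

709/9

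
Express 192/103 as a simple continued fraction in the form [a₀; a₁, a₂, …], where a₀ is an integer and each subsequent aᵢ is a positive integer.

[1; 1, 6, 2, 1, 4]

192 = 1·103 + 89, so a_0 = 1
103 = 1·89 + 14, so a_1 = 1
89 = 6·14 + 5, so a_2 = 6
14 = 2·5 + 4, so a_3 = 2
5 = 1·4 + 1, so a_4 = 1
4 = 4·1 + 0, so a_5 = 4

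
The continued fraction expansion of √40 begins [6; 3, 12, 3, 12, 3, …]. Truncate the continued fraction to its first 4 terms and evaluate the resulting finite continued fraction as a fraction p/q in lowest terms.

721/114

a_0 = 6: 6/1
a_1 = 3: 19/3
a_2 = 12: 234/37
a_3 = 3: 721/114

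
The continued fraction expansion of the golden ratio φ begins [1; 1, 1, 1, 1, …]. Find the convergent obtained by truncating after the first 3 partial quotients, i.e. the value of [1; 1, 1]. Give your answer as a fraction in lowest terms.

3/2

a_0 = 1: 1/1
a_1 = 1: 2/1
a_2 = 1: 3/2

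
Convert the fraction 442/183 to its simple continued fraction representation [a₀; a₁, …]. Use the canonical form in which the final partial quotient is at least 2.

Repeatedly divide and take the remainder:
442 ÷ 183 → quotient 2, remainder 76
183 ÷ 76 → quotient 2, remainder 31
76 ÷ 31 → quotient 2, remainder 14
31 ÷ 14 → quotient 2, remainder 3
14 ÷ 3 → quotient 4, remainder 2
3 ÷ 2 → quotient 1, remainder 1
2 ÷ 1 → quotient 2, remainder 0

[2; 2, 2, 2, 4, 1, 2]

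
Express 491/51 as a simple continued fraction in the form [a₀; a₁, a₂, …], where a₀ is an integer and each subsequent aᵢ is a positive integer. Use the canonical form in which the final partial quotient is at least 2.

491 ÷ 51 → quotient 9, remainder 32
51 ÷ 32 → quotient 1, remainder 19
32 ÷ 19 → quotient 1, remainder 13
19 ÷ 13 → quotient 1, remainder 6
13 ÷ 6 → quotient 2, remainder 1
6 ÷ 1 → quotient 6, remainder 0

[9; 1, 1, 1, 2, 6]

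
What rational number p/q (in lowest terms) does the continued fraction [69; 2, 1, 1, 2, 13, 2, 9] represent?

237505/3423

Build up convergents one term at a time:
a_0 = 69: 69/1
a_1 = 2: 139/2
a_2 = 1: 208/3
a_3 = 1: 347/5
a_4 = 2: 902/13
a_5 = 13: 12073/174
a_6 = 2: 25048/361
a_7 = 9: 237505/3423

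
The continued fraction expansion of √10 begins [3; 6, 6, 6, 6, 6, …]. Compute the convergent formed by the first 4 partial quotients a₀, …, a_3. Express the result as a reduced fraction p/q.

a_0 = 3: 3/1
a_1 = 6: 19/6
a_2 = 6: 117/37
a_3 = 6: 721/228

721/228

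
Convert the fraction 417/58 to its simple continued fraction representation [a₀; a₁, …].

[7; 5, 3, 1, 2]

Apply division with remainder until the remainder is 0:
417 = 7·58 + 11, so a_0 = 7
58 = 5·11 + 3, so a_1 = 5
11 = 3·3 + 2, so a_2 = 3
3 = 1·2 + 1, so a_3 = 1
2 = 2·1 + 0, so a_4 = 2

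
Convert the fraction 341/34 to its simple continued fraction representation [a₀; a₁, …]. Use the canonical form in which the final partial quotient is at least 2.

Apply division with remainder until the remainder is 0:
341 = 10·34 + 1, so a_0 = 10
34 = 34·1 + 0, so a_1 = 34

[10; 34]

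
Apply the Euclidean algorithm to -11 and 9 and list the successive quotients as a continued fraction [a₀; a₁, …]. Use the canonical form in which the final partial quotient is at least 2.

[-2; 1, 3, 2]

Apply division with remainder until the remainder is 0:
⌊-11/9⌋ = -2, remainder 7
⌊9/7⌋ = 1, remainder 2
⌊7/2⌋ = 3, remainder 1
⌊2/1⌋ = 2, remainder 0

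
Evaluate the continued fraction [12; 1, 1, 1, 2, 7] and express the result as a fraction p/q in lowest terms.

Build up convergents one term at a time:
a_0 = 12: 12/1
a_1 = 1: 13/1
a_2 = 1: 25/2
a_3 = 1: 38/3
a_4 = 2: 101/8
a_5 = 7: 745/59

745/59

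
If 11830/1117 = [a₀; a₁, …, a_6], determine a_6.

Run the Euclidean algorithm, recording each quotient:
⌊11830/1117⌋ = 10, remainder 660
⌊1117/660⌋ = 1, remainder 457
⌊660/457⌋ = 1, remainder 203
⌊457/203⌋ = 2, remainder 51
⌊203/51⌋ = 3, remainder 50
⌊51/50⌋ = 1, remainder 1
⌊50/1⌋ = 50, remainder 0

50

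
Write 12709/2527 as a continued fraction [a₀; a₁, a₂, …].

⌊12709/2527⌋ = 5, remainder 74
⌊2527/74⌋ = 34, remainder 11
⌊74/11⌋ = 6, remainder 8
⌊11/8⌋ = 1, remainder 3
⌊8/3⌋ = 2, remainder 2
⌊3/2⌋ = 1, remainder 1
⌊2/1⌋ = 2, remainder 0

[5; 34, 6, 1, 2, 1, 2]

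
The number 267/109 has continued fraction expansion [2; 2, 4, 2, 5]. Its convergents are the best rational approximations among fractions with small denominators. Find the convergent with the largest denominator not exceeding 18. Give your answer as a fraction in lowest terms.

22/9

a_0 = 2: 2/1  (≤ bound)
a_1 = 2: 5/2  (≤ bound)
a_2 = 4: 22/9  (≤ bound)
a_3 = 2: 49/20  (> 18, stop)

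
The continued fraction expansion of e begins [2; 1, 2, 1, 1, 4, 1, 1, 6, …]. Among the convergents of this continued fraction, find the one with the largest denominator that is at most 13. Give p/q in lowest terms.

19/7

a_0 = 2: 2/1  (≤ bound)
a_1 = 1: 3/1  (≤ bound)
a_2 = 2: 8/3  (≤ bound)
a_3 = 1: 11/4  (≤ bound)
a_4 = 1: 19/7  (≤ bound)
a_5 = 4: 87/32  (> 13, stop)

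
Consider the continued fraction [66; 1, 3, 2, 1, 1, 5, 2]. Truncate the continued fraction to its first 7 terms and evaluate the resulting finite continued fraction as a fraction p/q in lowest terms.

8213/123

Build up convergents one term at a time:
a_0 = 66: 66/1
a_1 = 1: 67/1
a_2 = 3: 267/4
a_3 = 2: 601/9
a_4 = 1: 868/13
a_5 = 1: 1469/22
a_6 = 5: 8213/123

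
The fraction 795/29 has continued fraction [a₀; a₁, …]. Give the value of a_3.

2

Apply division with remainder until the remainder is 0:
⌊795/29⌋ = 27, remainder 12
⌊29/12⌋ = 2, remainder 5
⌊12/5⌋ = 2, remainder 2
⌊5/2⌋ = 2, remainder 1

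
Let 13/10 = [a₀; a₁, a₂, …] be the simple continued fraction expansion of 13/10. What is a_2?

3

Repeatedly divide and take the remainder:
13 ÷ 10 → quotient 1, remainder 3
10 ÷ 3 → quotient 3, remainder 1
3 ÷ 1 → quotient 3, remainder 0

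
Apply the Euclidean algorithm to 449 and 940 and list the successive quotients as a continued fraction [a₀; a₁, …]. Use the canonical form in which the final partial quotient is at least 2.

449 = 0·940 + 449, so a_0 = 0
940 = 2·449 + 42, so a_1 = 2
449 = 10·42 + 29, so a_2 = 10
42 = 1·29 + 13, so a_3 = 1
29 = 2·13 + 3, so a_4 = 2
13 = 4·3 + 1, so a_5 = 4
3 = 3·1 + 0, so a_6 = 3

[0; 2, 10, 1, 2, 4, 3]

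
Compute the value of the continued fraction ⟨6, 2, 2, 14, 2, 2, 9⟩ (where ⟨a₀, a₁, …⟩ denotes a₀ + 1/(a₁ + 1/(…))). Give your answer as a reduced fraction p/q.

Build up convergents one term at a time:
a_0 = 6: 6/1
a_1 = 2: 13/2
a_2 = 2: 32/5
a_3 = 14: 461/72
a_4 = 2: 954/149
a_5 = 2: 2369/370
a_6 = 9: 22275/3479

22275/3479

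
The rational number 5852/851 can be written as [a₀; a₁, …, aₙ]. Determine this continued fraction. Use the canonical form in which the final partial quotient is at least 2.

[6; 1, 7, 9, 1, 1, 5]

5852 = 6·851 + 746, so a_0 = 6
851 = 1·746 + 105, so a_1 = 1
746 = 7·105 + 11, so a_2 = 7
105 = 9·11 + 6, so a_3 = 9
11 = 1·6 + 5, so a_4 = 1
6 = 1·5 + 1, so a_5 = 1
5 = 5·1 + 0, so a_6 = 5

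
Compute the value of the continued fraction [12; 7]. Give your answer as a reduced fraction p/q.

85/7

Start with 7.
12 + 1/(7/1) = 12 + 1/7 = 85/7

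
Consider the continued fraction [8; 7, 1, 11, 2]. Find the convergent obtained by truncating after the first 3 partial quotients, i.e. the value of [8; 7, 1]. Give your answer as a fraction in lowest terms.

65/8

Start with 1.
7 + 1/(1/1) = 7 + 1/1 = 8/1
8 + 1/(8/1) = 8 + 1/8 = 65/8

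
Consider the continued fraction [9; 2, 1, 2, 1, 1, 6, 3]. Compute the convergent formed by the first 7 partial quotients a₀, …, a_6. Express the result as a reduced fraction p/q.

Starting at the tail and folding back:
Start with 6.
1 + 1/(6/1) = 1 + 1/6 = 7/6
1 + 1/(7/6) = 1 + 6/7 = 13/7
2 + 1/(13/7) = 2 + 7/13 = 33/13
1 + 1/(33/13) = 1 + 13/33 = 46/33
2 + 1/(46/33) = 2 + 33/46 = 125/46
9 + 1/(125/46) = 9 + 46/125 = 1171/125

1171/125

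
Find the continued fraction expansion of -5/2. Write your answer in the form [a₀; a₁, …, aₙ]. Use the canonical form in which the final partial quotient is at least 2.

[-3; 2]

-5 ÷ 2 → quotient -3, remainder 1
2 ÷ 1 → quotient 2, remainder 0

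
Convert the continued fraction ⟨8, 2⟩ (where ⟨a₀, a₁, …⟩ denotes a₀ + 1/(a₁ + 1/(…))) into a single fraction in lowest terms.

a_0 = 8: 8/1
a_1 = 2: 17/2

17/2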